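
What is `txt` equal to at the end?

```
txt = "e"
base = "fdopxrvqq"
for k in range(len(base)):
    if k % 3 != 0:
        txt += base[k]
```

'edoxrqq'

k=0: skip
k=1: add 'd' → 'ed'
k=2: add 'o' → 'edo'
k=3: skip
k=4: add 'x' → 'edox'
k=5: add 'r' → 'edoxr'
k=6: skip
k=7: add 'q' → 'edoxrq'
k=8: add 'q' → 'edoxrqq'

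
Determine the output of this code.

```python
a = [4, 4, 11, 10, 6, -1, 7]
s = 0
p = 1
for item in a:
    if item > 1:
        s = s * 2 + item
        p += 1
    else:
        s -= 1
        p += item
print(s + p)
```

343

item=4: >1, s = 0*2+4 = 4; p=2
item=4: >1, s = 4*2+4 = 12; p=3
item=11: >1, s = 12*2+11 = 35; p=4
item=10: >1, s = 35*2+10 = 80; p=5
item=6: >1, s = 80*2+6 = 166; p=6
item=-1: not >1, s = 166-1 = 165; p=5
item=7: >1, s = 165*2+7 = 337; p=6
s+p = 337+6 = 343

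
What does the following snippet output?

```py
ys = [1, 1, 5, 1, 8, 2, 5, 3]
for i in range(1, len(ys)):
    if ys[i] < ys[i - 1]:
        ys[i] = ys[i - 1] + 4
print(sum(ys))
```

92

i=1: 1>=1, unchanged → [1, 1, 5, 1, 8, 2, 5, 3]
i=2: 5>=1, unchanged → [1, 1, 5, 1, 8, 2, 5, 3]
i=3: 1<5, ys[3] = 5+4 = 9 → [1, 1, 5, 9, 8, 2, 5, 3]
i=4: 8<9, ys[4] = 9+4 = 13 → [1, 1, 5, 9, 13, 2, 5, 3]
i=5: 2<13, ys[5] = 13+4 = 17 → [1, 1, 5, 9, 13, 17, 5, 3]
i=6: 5<17, ys[6] = 17+4 = 21 → [1, 1, 5, 9, 13, 17, 21, 3]
i=7: 3<21, ys[7] = 21+4 = 25 → [1, 1, 5, 9, 13, 17, 21, 25]
sum = 92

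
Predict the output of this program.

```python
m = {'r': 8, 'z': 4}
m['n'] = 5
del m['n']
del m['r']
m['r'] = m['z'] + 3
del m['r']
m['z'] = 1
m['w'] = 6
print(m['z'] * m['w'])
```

m['n'] = 5 → {'r': 8, 'z': 4, 'n': 5}
del 'n' → {'r': 8, 'z': 4}
del 'r' → {'z': 4}
m['r'] = m['z']+3 = 7 → {'z': 4, 'r': 7}
del 'r' → {'z': 4}
m['z'] = 1 → {'z': 1}
m['w'] = 6 → {'z': 1, 'w': 6}
m['z']*m['w'] = 1*6 = 6

6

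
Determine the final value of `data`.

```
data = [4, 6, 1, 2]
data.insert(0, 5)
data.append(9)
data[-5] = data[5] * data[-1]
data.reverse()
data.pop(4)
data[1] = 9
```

insert 5 at 0 → [5, 4, 6, 1, 2]
append 9 → [5, 4, 6, 1, 2, 9]
data[-5] = data[5]*data[-1] = 9*9 = 81 → [5, 81, 6, 1, 2, 9]
reverse → [9, 2, 1, 6, 81, 5]
pop(4) removes 81 → [9, 2, 1, 6, 5]
data[1] = 9 → [9, 9, 1, 6, 5]

[9, 9, 1, 6, 5]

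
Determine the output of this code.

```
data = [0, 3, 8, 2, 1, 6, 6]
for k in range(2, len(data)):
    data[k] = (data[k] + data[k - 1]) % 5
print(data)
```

[0, 3, 1, 3, 4, 0, 1]

k=2: data[2] = (8+3)%5 = 1 → [0, 3, 1, 2, 1, 6, 6]
k=3: data[3] = (2+1)%5 = 3 → [0, 3, 1, 3, 1, 6, 6]
k=4: data[4] = (1+3)%5 = 4 → [0, 3, 1, 3, 4, 6, 6]
k=5: data[5] = (6+4)%5 = 0 → [0, 3, 1, 3, 4, 0, 6]
k=6: data[6] = (6+0)%5 = 1 → [0, 3, 1, 3, 4, 0, 1]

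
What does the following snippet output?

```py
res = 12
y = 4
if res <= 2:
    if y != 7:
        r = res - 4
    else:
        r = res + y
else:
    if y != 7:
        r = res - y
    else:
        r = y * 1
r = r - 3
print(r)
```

res=12, y=4
res <= 2 is False; y != 7 is True
→ r = res - y = 8
r = 8-3 = 5

5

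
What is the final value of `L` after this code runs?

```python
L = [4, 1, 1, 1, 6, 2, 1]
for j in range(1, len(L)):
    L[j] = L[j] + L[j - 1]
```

j=1: L[1] = 1+4 = 5 → [4, 5, 1, 1, 6, 2, 1]
j=2: L[2] = 1+5 = 6 → [4, 5, 6, 1, 6, 2, 1]
j=3: L[3] = 1+6 = 7 → [4, 5, 6, 7, 6, 2, 1]
j=4: L[4] = 6+7 = 13 → [4, 5, 6, 7, 13, 2, 1]
j=5: L[5] = 2+13 = 15 → [4, 5, 6, 7, 13, 15, 1]
j=6: L[6] = 1+15 = 16 → [4, 5, 6, 7, 13, 15, 16]

[4, 5, 6, 7, 13, 15, 16]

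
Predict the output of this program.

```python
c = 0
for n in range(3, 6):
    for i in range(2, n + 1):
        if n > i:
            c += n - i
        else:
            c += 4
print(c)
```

n=3,i=2: 3>2, c = 0+1 = 1
n=3,i=3: not 3>3, c = 1+4 = 5
n=4,i=2: 4>2, c = 5+2 = 7
n=4,i=3: 4>3, c = 7+1 = 8
n=4,i=4: not 4>4, c = 8+4 = 12
n=5,i=2: 5>2, c = 12+3 = 15
n=5,i=3: 5>3, c = 15+2 = 17
n=5,i=4: 5>4, c = 17+1 = 18
n=5,i=5: not 5>5, c = 18+4 = 22

22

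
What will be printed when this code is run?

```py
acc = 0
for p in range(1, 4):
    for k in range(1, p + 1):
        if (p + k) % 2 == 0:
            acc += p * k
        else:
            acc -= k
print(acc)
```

14

p=1,k=1: even sum, acc = 0+1 = 1
p=2,k=1: odd sum, acc = 1-1 = 0
p=2,k=2: even sum, acc = 0+4 = 4
p=3,k=1: even sum, acc = 4+3 = 7
p=3,k=2: odd sum, acc = 7-2 = 5
p=3,k=3: even sum, acc = 5+9 = 14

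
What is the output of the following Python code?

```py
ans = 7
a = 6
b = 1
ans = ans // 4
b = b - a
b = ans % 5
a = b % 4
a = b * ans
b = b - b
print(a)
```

ans = 7//4 = 1
b = 1-6 = -5
b = 1%5 = 1
a = 1%4 = 1
a = 1*1 = 1
b = 1-1 = 0

1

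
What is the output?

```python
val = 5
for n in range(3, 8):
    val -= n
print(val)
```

n=3: val = 5-3 = 2
n=4: val = 2-4 = -2
n=5: val = (-2)-5 = -7
n=6: val = (-7)-6 = -13
n=7: val = (-13)-7 = -20

-20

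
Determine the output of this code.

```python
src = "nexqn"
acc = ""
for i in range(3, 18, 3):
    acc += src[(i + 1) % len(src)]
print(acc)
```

i=3: add src[4]='n' → 'n'
i=6: add src[2]='x' → 'nx'
i=9: add src[0]='n' → 'nxn'
i=12: add src[3]='q' → 'nxnq'
i=15: add src[1]='e' → 'nxnqe'

nxnqe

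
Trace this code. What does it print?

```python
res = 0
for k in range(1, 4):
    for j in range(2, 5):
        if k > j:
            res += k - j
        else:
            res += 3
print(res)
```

k=1,j=2: not 1>2, res = 0+3 = 3
k=1,j=3: not 1>3, res = 3+3 = 6
k=1,j=4: not 1>4, res = 6+3 = 9
k=2,j=2: not 2>2, res = 9+3 = 12
k=2,j=3: not 2>3, res = 12+3 = 15
k=2,j=4: not 2>4, res = 15+3 = 18
k=3,j=2: 3>2, res = 18+1 = 19
k=3,j=3: not 3>3, res = 19+3 = 22
k=3,j=4: not 3>4, res = 22+3 = 25

25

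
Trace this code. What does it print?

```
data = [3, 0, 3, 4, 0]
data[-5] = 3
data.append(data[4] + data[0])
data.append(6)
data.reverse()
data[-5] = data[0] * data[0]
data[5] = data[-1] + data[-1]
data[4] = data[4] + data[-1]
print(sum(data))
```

64

data[-5] = 3 → [3, 0, 3, 4, 0]
append data[4]+data[0] = 0+3 = 3 → [3, 0, 3, 4, 0, 3]
append 6 → [3, 0, 3, 4, 0, 3, 6]
reverse → [6, 3, 0, 4, 3, 0, 3]
data[-5] = data[0]*data[0] = 6*6 = 36 → [6, 3, 36, 4, 3, 0, 3]
data[5] = data[-1]+data[-1] = 3+3 = 6 → [6, 3, 36, 4, 3, 6, 3]
data[4] = data[4]+data[-1] = 3+3 = 6 → [6, 3, 36, 4, 6, 6, 3]
sum = 64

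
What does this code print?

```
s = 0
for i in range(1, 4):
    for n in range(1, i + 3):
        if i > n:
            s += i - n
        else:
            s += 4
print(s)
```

i=1,n=1: not 1>1, s = 0+4 = 4
i=1,n=2: not 1>2, s = 4+4 = 8
i=1,n=3: not 1>3, s = 8+4 = 12
i=2,n=1: 2>1, s = 12+1 = 13
i=2,n=2: not 2>2, s = 13+4 = 17
i=2,n=3: not 2>3, s = 17+4 = 21
i=2,n=4: not 2>4, s = 21+4 = 25
i=3,n=1: 3>1, s = 25+2 = 27
i=3,n=2: 3>2, s = 27+1 = 28
i=3,n=3: not 3>3, s = 28+4 = 32
i=3,n=4: not 3>4, s = 32+4 = 36
i=3,n=5: not 3>5, s = 36+4 = 40

40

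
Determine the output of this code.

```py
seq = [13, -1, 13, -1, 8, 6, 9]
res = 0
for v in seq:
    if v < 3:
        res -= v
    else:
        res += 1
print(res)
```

7

v=13: not <3, res = 0+1 = 1
v=-1: <3, res = 1-(-1) = 2
v=13: not <3, res = 2+1 = 3
v=-1: <3, res = 3-(-1) = 4
v=8: not <3, res = 4+1 = 5
v=6: not <3, res = 5+1 = 6
v=9: not <3, res = 6+1 = 7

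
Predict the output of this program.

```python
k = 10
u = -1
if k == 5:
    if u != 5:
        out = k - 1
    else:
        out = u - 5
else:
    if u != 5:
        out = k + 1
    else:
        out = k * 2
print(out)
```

k=10, u=-1
k == 5 is False; u != 5 is True
→ out = k + 1 = 11

11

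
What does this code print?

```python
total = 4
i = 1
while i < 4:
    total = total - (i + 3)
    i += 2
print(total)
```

i=1: total = 4-4 = 0
i=3: total = 0-6 = -6

-6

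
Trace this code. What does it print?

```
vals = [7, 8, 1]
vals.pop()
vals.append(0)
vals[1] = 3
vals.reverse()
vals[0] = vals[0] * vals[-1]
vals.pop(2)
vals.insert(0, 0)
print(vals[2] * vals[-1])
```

pop() removes 1 → [7, 8]
append 0 → [7, 8, 0]
vals[1] = 3 → [7, 3, 0]
reverse → [0, 3, 7]
vals[0] = vals[0]*vals[-1] = 0*7 = 0 → [0, 3, 7]
pop(2) removes 7 → [0, 3]
insert 0 at 0 → [0, 0, 3]
vals[2]*vals[-1] = 3*3 = 9

9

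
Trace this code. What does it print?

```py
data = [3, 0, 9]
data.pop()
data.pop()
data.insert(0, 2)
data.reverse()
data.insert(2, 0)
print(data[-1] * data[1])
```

pop() removes 9 → [3, 0]
pop() removes 0 → [3]
insert 2 at 0 → [2, 3]
reverse → [3, 2]
insert 0 at 2 → [3, 2, 0]
data[-1]*data[1] = 0*2 = 0

0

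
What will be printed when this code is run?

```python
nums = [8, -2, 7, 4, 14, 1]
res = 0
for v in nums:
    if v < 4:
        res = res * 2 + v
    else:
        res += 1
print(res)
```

7

v=8: not <4, res = 0+1 = 1
v=-2: <4, res = 1*2+(-2) = 0
v=7: not <4, res = 0+1 = 1
v=4: not <4, res = 1+1 = 2
v=14: not <4, res = 2+1 = 3
v=1: <4, res = 3*2+1 = 7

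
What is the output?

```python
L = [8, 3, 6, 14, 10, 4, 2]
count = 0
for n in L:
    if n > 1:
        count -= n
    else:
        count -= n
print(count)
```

n=8: >1, count = 0-8 = -8
n=3: >1, count = (-8)-3 = -11
n=6: >1, count = (-11)-6 = -17
n=14: >1, count = (-17)-14 = -31
n=10: >1, count = (-31)-10 = -41
n=4: >1, count = (-41)-4 = -45
n=2: >1, count = (-45)-2 = -47

-47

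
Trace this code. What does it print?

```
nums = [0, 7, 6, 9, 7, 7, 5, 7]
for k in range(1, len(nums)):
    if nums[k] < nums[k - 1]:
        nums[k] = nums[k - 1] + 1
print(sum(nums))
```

k=1: 7>=0, unchanged → [0, 7, 6, 9, 7, 7, 5, 7]
k=2: 6<7, nums[2] = 7+1 = 8 → [0, 7, 8, 9, 7, 7, 5, 7]
k=3: 9>=8, unchanged → [0, 7, 8, 9, 7, 7, 5, 7]
k=4: 7<9, nums[4] = 9+1 = 10 → [0, 7, 8, 9, 10, 7, 5, 7]
k=5: 7<10, nums[5] = 10+1 = 11 → [0, 7, 8, 9, 10, 11, 5, 7]
k=6: 5<11, nums[6] = 11+1 = 12 → [0, 7, 8, 9, 10, 11, 12, 7]
k=7: 7<12, nums[7] = 12+1 = 13 → [0, 7, 8, 9, 10, 11, 12, 13]
sum = 70

70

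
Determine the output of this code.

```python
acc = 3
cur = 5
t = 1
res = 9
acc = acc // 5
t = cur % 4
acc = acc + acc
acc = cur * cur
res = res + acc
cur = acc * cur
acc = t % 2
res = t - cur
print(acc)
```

acc = 3//5 = 0
t = 5%4 = 1
acc = 0+0 = 0
acc = 5*5 = 25
res = 9+25 = 34
cur = 25*5 = 125
acc = 1%2 = 1
res = 1-125 = -124

1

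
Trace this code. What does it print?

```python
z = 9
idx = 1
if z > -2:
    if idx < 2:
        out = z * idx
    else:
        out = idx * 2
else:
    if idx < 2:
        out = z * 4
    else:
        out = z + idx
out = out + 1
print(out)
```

z=9, idx=1
z > -2 is True; idx < 2 is True
→ out = z * idx = 9
out = 9+1 = 10

10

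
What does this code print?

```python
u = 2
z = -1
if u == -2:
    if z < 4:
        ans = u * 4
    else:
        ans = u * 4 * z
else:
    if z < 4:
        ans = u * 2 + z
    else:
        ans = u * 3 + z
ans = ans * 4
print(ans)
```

u=2, z=-1
u == -2 is False; z < 4 is True
→ ans = u * 2 + z = 3
ans = 3*4 = 12

12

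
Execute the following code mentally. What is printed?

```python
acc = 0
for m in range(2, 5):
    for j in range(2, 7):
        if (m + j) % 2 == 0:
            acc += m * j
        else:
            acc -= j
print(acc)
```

68

m=2,j=2: even sum, acc = 0+4 = 4
m=2,j=3: odd sum, acc = 4-3 = 1
m=2,j=4: even sum, acc = 1+8 = 9
m=2,j=5: odd sum, acc = 9-5 = 4
m=2,j=6: even sum, acc = 4+12 = 16
m=3,j=2: odd sum, acc = 16-2 = 14
m=3,j=3: even sum, acc = 14+9 = 23
m=3,j=4: odd sum, acc = 23-4 = 19
m=3,j=5: even sum, acc = 19+15 = 34
m=3,j=6: odd sum, acc = 34-6 = 28
m=4,j=2: even sum, acc = 28+8 = 36
m=4,j=3: odd sum, acc = 36-3 = 33
m=4,j=4: even sum, acc = 33+16 = 49
m=4,j=5: odd sum, acc = 49-5 = 44
m=4,j=6: even sum, acc = 44+24 = 68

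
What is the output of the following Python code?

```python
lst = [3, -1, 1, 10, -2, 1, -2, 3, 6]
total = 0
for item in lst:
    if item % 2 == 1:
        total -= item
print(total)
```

-7

item=3: odd, total = 0-3 = -3
item=-1: odd, total = (-3)-(-1) = -2
item=1: odd, total = (-2)-1 = -3
item=10: not odd
item=-2: not odd
item=1: odd, total = (-3)-1 = -4
item=-2: not odd
item=3: odd, total = (-4)-3 = -7
item=6: not odd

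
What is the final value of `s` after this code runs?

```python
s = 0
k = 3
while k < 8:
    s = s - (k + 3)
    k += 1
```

k=3: s = 0-6 = -6
k=4: s = (-6)-7 = -13
k=5: s = (-13)-8 = -21
k=6: s = (-21)-9 = -30
k=7: s = (-30)-10 = -40

-40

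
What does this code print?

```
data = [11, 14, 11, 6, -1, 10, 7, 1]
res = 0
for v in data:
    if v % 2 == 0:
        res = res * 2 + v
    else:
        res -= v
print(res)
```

v=11: not even, res = 0-11 = -11
v=14: even, res = (-11)*2+14 = -8
v=11: not even, res = (-8)-11 = -19
v=6: even, res = (-19)*2+6 = -32
v=-1: not even, res = (-32)-(-1) = -31
v=10: even, res = (-31)*2+10 = -52
v=7: not even, res = (-52)-7 = -59
v=1: not even, res = (-59)-1 = -60

-60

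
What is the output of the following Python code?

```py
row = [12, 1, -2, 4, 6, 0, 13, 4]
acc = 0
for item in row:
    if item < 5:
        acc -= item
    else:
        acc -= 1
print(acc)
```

-10

item=12: not <5, acc = 0-1 = -1
item=1: <5, acc = (-1)-1 = -2
item=-2: <5, acc = (-2)-(-2) = 0
item=4: <5, acc = 0-4 = -4
item=6: not <5, acc = (-4)-1 = -5
item=0: <5, acc = (-5)-0 = -5
item=13: not <5, acc = (-5)-1 = -6
item=4: <5, acc = (-6)-4 = -10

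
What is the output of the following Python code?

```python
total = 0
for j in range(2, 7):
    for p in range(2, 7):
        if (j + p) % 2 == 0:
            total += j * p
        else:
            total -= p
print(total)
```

j=2,p=2: even sum, total = 0+4 = 4
j=2,p=3: odd sum, total = 4-3 = 1
j=2,p=4: even sum, total = 1+8 = 9
j=2,p=5: odd sum, total = 9-5 = 4
j=2,p=6: even sum, total = 4+12 = 16
j=3,p=2: odd sum, total = 16-2 = 14
j=3,p=3: even sum, total = 14+9 = 23
j=3,p=4: odd sum, total = 23-4 = 19
j=3,p=5: even sum, total = 19+15 = 34
j=3,p=6: odd sum, total = 34-6 = 28
j=4,p=2: even sum, total = 28+8 = 36
j=4,p=3: odd sum, total = 36-3 = 33
j=4,p=4: even sum, total = 33+16 = 49
j=4,p=5: odd sum, total = 49-5 = 44
j=4,p=6: even sum, total = 44+24 = 68
j=5,p=2: odd sum, total = 68-2 = 66
j=5,p=3: even sum, total = 66+15 = 81
j=5,p=4: odd sum, total = 81-4 = 77
j=5,p=5: even sum, total = 77+25 = 102
j=5,p=6: odd sum, total = 102-6 = 96
j=6,p=2: even sum, total = 96+12 = 108
j=6,p=3: odd sum, total = 108-3 = 105
j=6,p=4: even sum, total = 105+24 = 129
j=6,p=5: odd sum, total = 129-5 = 124
j=6,p=6: even sum, total = 124+36 = 160

160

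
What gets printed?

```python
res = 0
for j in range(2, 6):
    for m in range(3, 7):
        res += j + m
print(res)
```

j=2,m=3: res = 0+5 = 5
j=2,m=4: res = 5+6 = 11
j=2,m=5: res = 11+7 = 18
j=2,m=6: res = 18+8 = 26
j=3,m=3: res = 26+6 = 32
j=3,m=4: res = 32+7 = 39
j=3,m=5: res = 39+8 = 47
j=3,m=6: res = 47+9 = 56
j=4,m=3: res = 56+7 = 63
j=4,m=4: res = 63+8 = 71
j=4,m=5: res = 71+9 = 80
j=4,m=6: res = 80+10 = 90
j=5,m=3: res = 90+8 = 98
j=5,m=4: res = 98+9 = 107
j=5,m=5: res = 107+10 = 117
j=5,m=6: res = 117+11 = 128

128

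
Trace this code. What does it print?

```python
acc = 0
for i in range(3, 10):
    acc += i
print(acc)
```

i=3: acc = 0+3 = 3
i=4: acc = 3+4 = 7
i=5: acc = 7+5 = 12
i=6: acc = 12+6 = 18
i=7: acc = 18+7 = 25
i=8: acc = 25+8 = 33
i=9: acc = 33+9 = 42

42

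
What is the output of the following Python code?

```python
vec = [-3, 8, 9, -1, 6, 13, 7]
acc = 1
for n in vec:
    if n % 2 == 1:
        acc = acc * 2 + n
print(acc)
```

n=-3: odd, acc = 1*2+(-3) = -1
n=8: not odd
n=9: odd, acc = (-1)*2+9 = 7
n=-1: odd, acc = 7*2+(-1) = 13
n=6: not odd
n=13: odd, acc = 13*2+13 = 39
n=7: odd, acc = 39*2+7 = 85

85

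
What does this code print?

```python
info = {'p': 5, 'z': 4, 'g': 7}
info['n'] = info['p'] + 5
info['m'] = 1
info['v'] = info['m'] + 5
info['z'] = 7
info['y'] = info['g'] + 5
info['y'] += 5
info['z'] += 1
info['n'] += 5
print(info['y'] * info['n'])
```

info['n'] = info['p']+5 = 10 → {'p': 5, 'z': 4, 'g': 7, 'n': 10}
info['m'] = 1 → {'p': 5, 'z': 4, 'g': 7, 'n': 10, 'm': 1}
info['v'] = info['m']+5 = 6 → {'p': 5, 'z': 4, 'g': 7, 'n': 10, 'm': 1, 'v': 6}
info['z'] = 7 → {'p': 5, 'z': 7, 'g': 7, 'n': 10, 'm': 1, 'v': 6}
info['y'] = info['g']+5 = 12 → {'p': 5, 'z': 7, 'g': 7, 'n': 10, 'm': 1, 'v': 6, 'y': 12}
info['y'] = 12+5 = 17 → {'p': 5, 'z': 7, 'g': 7, 'n': 10, 'm': 1, 'v': 6, 'y': 17}
info['z'] = 7+1 = 8 → {'p': 5, 'z': 8, 'g': 7, 'n': 10, 'm': 1, 'v': 6, 'y': 17}
info['n'] = 10+5 = 15 → {'p': 5, 'z': 8, 'g': 7, 'n': 15, 'm': 1, 'v': 6, 'y': 17}
info['y']*info['n'] = 17*15 = 255

255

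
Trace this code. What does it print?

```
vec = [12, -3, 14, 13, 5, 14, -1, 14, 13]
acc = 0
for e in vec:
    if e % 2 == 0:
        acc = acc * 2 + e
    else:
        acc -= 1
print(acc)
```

175

e=12: even, acc = 0*2+12 = 12
e=-3: not even, acc = 12-1 = 11
e=14: even, acc = 11*2+14 = 36
e=13: not even, acc = 36-1 = 35
e=5: not even, acc = 35-1 = 34
e=14: even, acc = 34*2+14 = 82
e=-1: not even, acc = 82-1 = 81
e=14: even, acc = 81*2+14 = 176
e=13: not even, acc = 176-1 = 175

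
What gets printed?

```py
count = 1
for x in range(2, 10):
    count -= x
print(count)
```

-43

x=2: count = 1-2 = -1
x=3: count = (-1)-3 = -4
x=4: count = (-4)-4 = -8
x=5: count = (-8)-5 = -13
x=6: count = (-13)-6 = -19
x=7: count = (-19)-7 = -26
x=8: count = (-26)-8 = -34
x=9: count = (-34)-9 = -43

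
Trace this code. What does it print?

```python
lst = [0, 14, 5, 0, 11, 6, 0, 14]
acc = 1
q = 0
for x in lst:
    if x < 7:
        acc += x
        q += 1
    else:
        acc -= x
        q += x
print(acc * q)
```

-1188

x=0: <7, acc = 1+0 = 1; q=1
x=14: not <7, acc = 1-14 = -13; q=15
x=5: <7, acc = (-13)+5 = -8; q=16
x=0: <7, acc = (-8)+0 = -8; q=17
x=11: not <7, acc = (-8)-11 = -19; q=28
x=6: <7, acc = (-19)+6 = -13; q=29
x=0: <7, acc = (-13)+0 = -13; q=30
x=14: not <7, acc = (-13)-14 = -27; q=44
acc*q = (-27)*44 = -1188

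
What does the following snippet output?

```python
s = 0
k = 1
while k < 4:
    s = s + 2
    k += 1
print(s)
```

k=1: s = 0+2 = 2
k=2: s = 2+2 = 4
k=3: s = 4+2 = 6

6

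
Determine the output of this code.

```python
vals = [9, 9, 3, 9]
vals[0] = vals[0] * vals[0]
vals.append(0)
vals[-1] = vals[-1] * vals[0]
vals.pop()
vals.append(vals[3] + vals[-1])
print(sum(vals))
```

vals[0] = vals[0]*vals[0] = 9*9 = 81 → [81, 9, 3, 9]
append 0 → [81, 9, 3, 9, 0]
vals[-1] = vals[-1]*vals[0] = 0*81 = 0 → [81, 9, 3, 9, 0]
pop() removes 0 → [81, 9, 3, 9]
append vals[3]+vals[-1] = 9+9 = 18 → [81, 9, 3, 9, 18]
sum = 120

120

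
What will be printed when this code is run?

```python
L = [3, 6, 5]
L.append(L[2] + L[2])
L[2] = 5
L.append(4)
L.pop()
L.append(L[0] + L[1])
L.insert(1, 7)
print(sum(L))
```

append L[2]+L[2] = 5+5 = 10 → [3, 6, 5, 10]
L[2] = 5 → [3, 6, 5, 10]
append 4 → [3, 6, 5, 10, 4]
pop() removes 4 → [3, 6, 5, 10]
append L[0]+L[1] = 3+6 = 9 → [3, 6, 5, 10, 9]
insert 7 at 1 → [3, 7, 6, 5, 10, 9]
sum = 40

40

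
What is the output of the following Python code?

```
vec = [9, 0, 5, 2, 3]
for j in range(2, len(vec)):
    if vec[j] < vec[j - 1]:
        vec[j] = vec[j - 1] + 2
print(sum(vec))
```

j=2: 5>=0, unchanged → [9, 0, 5, 2, 3]
j=3: 2<5, vec[3] = 5+2 = 7 → [9, 0, 5, 7, 3]
j=4: 3<7, vec[4] = 7+2 = 9 → [9, 0, 5, 7, 9]
sum = 30

30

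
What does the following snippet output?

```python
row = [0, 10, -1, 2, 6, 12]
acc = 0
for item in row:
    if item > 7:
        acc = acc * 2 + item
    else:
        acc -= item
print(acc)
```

18

item=0: not >7, acc = 0-0 = 0
item=10: >7, acc = 0*2+10 = 10
item=-1: not >7, acc = 10-(-1) = 11
item=2: not >7, acc = 11-2 = 9
item=6: not >7, acc = 9-6 = 3
item=12: >7, acc = 3*2+12 = 18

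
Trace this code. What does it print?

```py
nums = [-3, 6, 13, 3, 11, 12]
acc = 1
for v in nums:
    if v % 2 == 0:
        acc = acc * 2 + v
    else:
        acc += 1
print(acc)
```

v=-3: not even, acc = 1+1 = 2
v=6: even, acc = 2*2+6 = 10
v=13: not even, acc = 10+1 = 11
v=3: not even, acc = 11+1 = 12
v=11: not even, acc = 12+1 = 13
v=12: even, acc = 13*2+12 = 38

38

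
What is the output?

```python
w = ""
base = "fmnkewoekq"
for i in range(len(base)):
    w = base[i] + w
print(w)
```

i=0: prepend 'f' → 'f'
i=1: prepend 'm' → 'mf'
i=2: prepend 'n' → 'nmf'
i=3: prepend 'k' → 'knmf'
i=4: prepend 'e' → 'eknmf'
i=5: prepend 'w' → 'weknmf'
i=6: prepend 'o' → 'oweknmf'
i=7: prepend 'e' → 'eoweknmf'
i=8: prepend 'k' → 'keoweknmf'
i=9: prepend 'q' → 'qkeoweknmf'

qkeoweknmf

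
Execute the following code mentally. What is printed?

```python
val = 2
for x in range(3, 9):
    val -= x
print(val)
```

x=3: val = 2-3 = -1
x=4: val = (-1)-4 = -5
x=5: val = (-5)-5 = -10
x=6: val = (-10)-6 = -16
x=7: val = (-16)-7 = -23
x=8: val = (-23)-8 = -31

-31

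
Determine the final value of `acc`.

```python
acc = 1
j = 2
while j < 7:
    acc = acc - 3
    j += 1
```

j=2: acc = 1-3 = -2
j=3: acc = (-2)-3 = -5
j=4: acc = (-5)-3 = -8
j=5: acc = (-8)-3 = -11
j=6: acc = (-11)-3 = -14

-14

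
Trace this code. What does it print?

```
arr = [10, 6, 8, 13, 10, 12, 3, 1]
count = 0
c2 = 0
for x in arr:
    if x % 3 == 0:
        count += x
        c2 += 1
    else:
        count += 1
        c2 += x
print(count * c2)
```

1170

x=10: not %3==0, count = 0+1 = 1; c2=10
x=6: %3==0, count = 1+6 = 7; c2=11
x=8: not %3==0, count = 7+1 = 8; c2=19
x=13: not %3==0, count = 8+1 = 9; c2=32
x=10: not %3==0, count = 9+1 = 10; c2=42
x=12: %3==0, count = 10+12 = 22; c2=43
x=3: %3==0, count = 22+3 = 25; c2=44
x=1: not %3==0, count = 25+1 = 26; c2=45
count*c2 = 26*45 = 1170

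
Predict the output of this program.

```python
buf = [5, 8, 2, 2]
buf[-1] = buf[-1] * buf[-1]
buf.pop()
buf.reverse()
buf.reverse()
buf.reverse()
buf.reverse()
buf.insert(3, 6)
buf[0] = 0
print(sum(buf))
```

buf[-1] = buf[-1]*buf[-1] = 2*2 = 4 → [5, 8, 2, 4]
pop() removes 4 → [5, 8, 2]
reverse → [2, 8, 5]
reverse → [5, 8, 2]
reverse → [2, 8, 5]
reverse → [5, 8, 2]
insert 6 at 3 → [5, 8, 2, 6]
buf[0] = 0 → [0, 8, 2, 6]
sum = 16

16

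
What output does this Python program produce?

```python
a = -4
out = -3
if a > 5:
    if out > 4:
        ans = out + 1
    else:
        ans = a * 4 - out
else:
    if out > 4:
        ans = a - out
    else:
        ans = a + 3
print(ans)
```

-1

a=-4, out=-3
a > 5 is False; out > 4 is False
→ ans = a + 3 = -1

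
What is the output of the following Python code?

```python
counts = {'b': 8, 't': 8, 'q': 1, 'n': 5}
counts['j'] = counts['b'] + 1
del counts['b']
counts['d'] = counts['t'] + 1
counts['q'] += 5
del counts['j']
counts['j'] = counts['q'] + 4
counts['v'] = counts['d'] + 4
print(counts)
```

counts['j'] = counts['b']+1 = 9 → {'b': 8, 't': 8, 'q': 1, 'n': 5, 'j': 9}
del 'b' → {'t': 8, 'q': 1, 'n': 5, 'j': 9}
counts['d'] = counts['t']+1 = 9 → {'t': 8, 'q': 1, 'n': 5, 'j': 9, 'd': 9}
counts['q'] = 1+5 = 6 → {'t': 8, 'q': 6, 'n': 5, 'j': 9, 'd': 9}
del 'j' → {'t': 8, 'q': 6, 'n': 5, 'd': 9}
counts['j'] = counts['q']+4 = 10 → {'t': 8, 'q': 6, 'n': 5, 'd': 9, 'j': 10}
counts['v'] = counts['d']+4 = 13 → {'t': 8, 'q': 6, 'n': 5, 'd': 9, 'j': 10, 'v': 13}

{'t': 8, 'q': 6, 'n': 5, 'd': 9, 'j': 10, 'v': 13}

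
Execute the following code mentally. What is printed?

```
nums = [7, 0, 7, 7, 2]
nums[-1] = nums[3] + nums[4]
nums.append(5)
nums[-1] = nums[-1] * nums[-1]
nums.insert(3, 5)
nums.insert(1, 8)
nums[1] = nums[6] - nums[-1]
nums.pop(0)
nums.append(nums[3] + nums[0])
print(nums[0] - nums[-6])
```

-23

nums[-1] = nums[3]+nums[4] = 7+2 = 9 → [7, 0, 7, 7, 9]
append 5 → [7, 0, 7, 7, 9, 5]
nums[-1] = nums[-1]*nums[-1] = 5*5 = 25 → [7, 0, 7, 7, 9, 25]
insert 5 at 3 → [7, 0, 7, 5, 7, 9, 25]
insert 8 at 1 → [7, 8, 0, 7, 5, 7, 9, 25]
nums[1] = nums[6]-nums[-1] = 9-25 = -16 → [7, -16, 0, 7, 5, 7, 9, 25]
pop(0) removes 7 → [-16, 0, 7, 5, 7, 9, 25]
append nums[3]+nums[0] = 5+(-16) = -11 → [-16, 0, 7, 5, 7, 9, 25, -11]
nums[0]-nums[-6] = (-16)-7 = -23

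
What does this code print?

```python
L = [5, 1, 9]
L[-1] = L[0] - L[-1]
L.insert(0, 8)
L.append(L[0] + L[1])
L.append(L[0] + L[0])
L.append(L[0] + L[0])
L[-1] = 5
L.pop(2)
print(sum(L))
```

L[-1] = L[0]-L[-1] = 5-9 = -4 → [5, 1, -4]
insert 8 at 0 → [8, 5, 1, -4]
append L[0]+L[1] = 8+5 = 13 → [8, 5, 1, -4, 13]
append L[0]+L[0] = 8+8 = 16 → [8, 5, 1, -4, 13, 16]
append L[0]+L[0] = 8+8 = 16 → [8, 5, 1, -4, 13, 16, 16]
L[-1] = 5 → [8, 5, 1, -4, 13, 16, 5]
pop(2) removes 1 → [8, 5, -4, 13, 16, 5]
sum = 43

43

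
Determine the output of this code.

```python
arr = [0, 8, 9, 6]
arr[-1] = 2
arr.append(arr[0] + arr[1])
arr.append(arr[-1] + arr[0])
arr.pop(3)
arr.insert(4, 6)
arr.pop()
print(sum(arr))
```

arr[-1] = 2 → [0, 8, 9, 2]
append arr[0]+arr[1] = 0+8 = 8 → [0, 8, 9, 2, 8]
append arr[-1]+arr[0] = 8+0 = 8 → [0, 8, 9, 2, 8, 8]
pop(3) removes 2 → [0, 8, 9, 8, 8]
insert 6 at 4 → [0, 8, 9, 8, 6, 8]
pop() removes 8 → [0, 8, 9, 8, 6]
sum = 31

31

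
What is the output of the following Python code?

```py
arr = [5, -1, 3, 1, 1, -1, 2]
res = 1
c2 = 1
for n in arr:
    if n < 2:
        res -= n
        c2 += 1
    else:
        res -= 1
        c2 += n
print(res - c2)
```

-17

n=5: not <2, res = 1-1 = 0; c2=6
n=-1: <2, res = 0-(-1) = 1; c2=7
n=3: not <2, res = 1-1 = 0; c2=10
n=1: <2, res = 0-1 = -1; c2=11
n=1: <2, res = (-1)-1 = -2; c2=12
n=-1: <2, res = (-2)-(-1) = -1; c2=13
n=2: not <2, res = (-1)-1 = -2; c2=15
res-c2 = (-2)-15 = -17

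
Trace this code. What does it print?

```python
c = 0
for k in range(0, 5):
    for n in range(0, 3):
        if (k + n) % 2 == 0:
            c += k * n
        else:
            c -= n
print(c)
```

9

k=0,n=0: even sum, c = 0+0 = 0
k=0,n=1: odd sum, c = 0-1 = -1
k=0,n=2: even sum, c = (-1)+0 = -1
k=1,n=0: odd sum, c = (-1)-0 = -1
k=1,n=1: even sum, c = (-1)+1 = 0
k=1,n=2: odd sum, c = 0-2 = -2
k=2,n=0: even sum, c = (-2)+0 = -2
k=2,n=1: odd sum, c = (-2)-1 = -3
k=2,n=2: even sum, c = (-3)+4 = 1
k=3,n=0: odd sum, c = 1-0 = 1
k=3,n=1: even sum, c = 1+3 = 4
k=3,n=2: odd sum, c = 4-2 = 2
k=4,n=0: even sum, c = 2+0 = 2
k=4,n=1: odd sum, c = 2-1 = 1
k=4,n=2: even sum, c = 1+8 = 9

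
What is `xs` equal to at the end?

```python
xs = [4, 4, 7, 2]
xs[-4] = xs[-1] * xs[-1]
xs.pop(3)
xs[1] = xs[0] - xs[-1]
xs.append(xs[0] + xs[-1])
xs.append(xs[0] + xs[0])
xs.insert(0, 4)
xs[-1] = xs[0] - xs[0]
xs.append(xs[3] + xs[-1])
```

xs[-4] = xs[-1]*xs[-1] = 2*2 = 4 → [4, 4, 7, 2]
pop(3) removes 2 → [4, 4, 7]
xs[1] = xs[0]-xs[-1] = 4-7 = -3 → [4, -3, 7]
append xs[0]+xs[-1] = 4+7 = 11 → [4, -3, 7, 11]
append xs[0]+xs[0] = 4+4 = 8 → [4, -3, 7, 11, 8]
insert 4 at 0 → [4, 4, -3, 7, 11, 8]
xs[-1] = xs[0]-xs[0] = 4-4 = 0 → [4, 4, -3, 7, 11, 0]
append xs[3]+xs[-1] = 7+0 = 7 → [4, 4, -3, 7, 11, 0, 7]

[4, 4, -3, 7, 11, 0, 7]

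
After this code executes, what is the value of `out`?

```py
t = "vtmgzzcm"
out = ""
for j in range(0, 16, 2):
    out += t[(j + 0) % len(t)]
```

'vmzcvmzc'

j=0: add t[0]='v' → 'v'
j=2: add t[2]='m' → 'vm'
j=4: add t[4]='z' → 'vmz'
j=6: add t[6]='c' → 'vmzc'
j=8: add t[0]='v' → 'vmzcv'
j=10: add t[2]='m' → 'vmzcvm'
j=12: add t[4]='z' → 'vmzcvmz'
j=14: add t[6]='c' → 'vmzcvmzc'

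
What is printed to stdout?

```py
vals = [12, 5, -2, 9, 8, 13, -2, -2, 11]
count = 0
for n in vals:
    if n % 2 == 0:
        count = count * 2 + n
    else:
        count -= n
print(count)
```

n=12: even, count = 0*2+12 = 12
n=5: not even, count = 12-5 = 7
n=-2: even, count = 7*2+(-2) = 12
n=9: not even, count = 12-9 = 3
n=8: even, count = 3*2+8 = 14
n=13: not even, count = 14-13 = 1
n=-2: even, count = 1*2+(-2) = 0
n=-2: even, count = 0*2+(-2) = -2
n=11: not even, count = (-2)-11 = -13

-13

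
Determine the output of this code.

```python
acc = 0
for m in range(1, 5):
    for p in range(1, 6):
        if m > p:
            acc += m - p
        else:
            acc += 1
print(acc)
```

m=1,p=1: not 1>1, acc = 0+1 = 1
m=1,p=2: not 1>2, acc = 1+1 = 2
m=1,p=3: not 1>3, acc = 2+1 = 3
m=1,p=4: not 1>4, acc = 3+1 = 4
m=1,p=5: not 1>5, acc = 4+1 = 5
m=2,p=1: 2>1, acc = 5+1 = 6
m=2,p=2: not 2>2, acc = 6+1 = 7
m=2,p=3: not 2>3, acc = 7+1 = 8
m=2,p=4: not 2>4, acc = 8+1 = 9
m=2,p=5: not 2>5, acc = 9+1 = 10
m=3,p=1: 3>1, acc = 10+2 = 12
m=3,p=2: 3>2, acc = 12+1 = 13
m=3,p=3: not 3>3, acc = 13+1 = 14
m=3,p=4: not 3>4, acc = 14+1 = 15
m=3,p=5: not 3>5, acc = 15+1 = 16
m=4,p=1: 4>1, acc = 16+3 = 19
m=4,p=2: 4>2, acc = 19+2 = 21
m=4,p=3: 4>3, acc = 21+1 = 22
m=4,p=4: not 4>4, acc = 22+1 = 23
m=4,p=5: not 4>5, acc = 23+1 = 24

24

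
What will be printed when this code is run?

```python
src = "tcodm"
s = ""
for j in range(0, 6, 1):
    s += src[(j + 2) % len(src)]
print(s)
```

j=0: add src[2]='o' → 'o'
j=1: add src[3]='d' → 'od'
j=2: add src[4]='m' → 'odm'
j=3: add src[0]='t' → 'odmt'
j=4: add src[1]='c' → 'odmtc'
j=5: add src[2]='o' → 'odmtco'

odmtco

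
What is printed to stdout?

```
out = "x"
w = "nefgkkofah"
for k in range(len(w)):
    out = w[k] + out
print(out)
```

hafokkgfenx

k=0: prepend 'n' → 'nx'
k=1: prepend 'e' → 'enx'
k=2: prepend 'f' → 'fenx'
k=3: prepend 'g' → 'gfenx'
k=4: prepend 'k' → 'kgfenx'
k=5: prepend 'k' → 'kkgfenx'
k=6: prepend 'o' → 'okkgfenx'
k=7: prepend 'f' → 'fokkgfenx'
k=8: prepend 'a' → 'afokkgfenx'
k=9: prepend 'h' → 'hafokkgfenx'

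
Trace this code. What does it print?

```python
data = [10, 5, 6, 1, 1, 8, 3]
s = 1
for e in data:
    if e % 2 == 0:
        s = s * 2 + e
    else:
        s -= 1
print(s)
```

59

e=10: even, s = 1*2+10 = 12
e=5: not even, s = 12-1 = 11
e=6: even, s = 11*2+6 = 28
e=1: not even, s = 28-1 = 27
e=1: not even, s = 27-1 = 26
e=8: even, s = 26*2+8 = 60
e=3: not even, s = 60-1 = 59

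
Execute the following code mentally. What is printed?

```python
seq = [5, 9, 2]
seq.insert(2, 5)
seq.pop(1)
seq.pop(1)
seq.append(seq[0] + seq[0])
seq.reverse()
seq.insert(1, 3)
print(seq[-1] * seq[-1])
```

insert 5 at 2 → [5, 9, 5, 2]
pop(1) removes 9 → [5, 5, 2]
pop(1) removes 5 → [5, 2]
append seq[0]+seq[0] = 5+5 = 10 → [5, 2, 10]
reverse → [10, 2, 5]
insert 3 at 1 → [10, 3, 2, 5]
seq[-1]*seq[-1] = 5*5 = 25

25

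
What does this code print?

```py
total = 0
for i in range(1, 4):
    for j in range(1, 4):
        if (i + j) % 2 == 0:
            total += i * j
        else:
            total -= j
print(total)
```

12

i=1,j=1: even sum, total = 0+1 = 1
i=1,j=2: odd sum, total = 1-2 = -1
i=1,j=3: even sum, total = (-1)+3 = 2
i=2,j=1: odd sum, total = 2-1 = 1
i=2,j=2: even sum, total = 1+4 = 5
i=2,j=3: odd sum, total = 5-3 = 2
i=3,j=1: even sum, total = 2+3 = 5
i=3,j=2: odd sum, total = 5-2 = 3
i=3,j=3: even sum, total = 3+9 = 12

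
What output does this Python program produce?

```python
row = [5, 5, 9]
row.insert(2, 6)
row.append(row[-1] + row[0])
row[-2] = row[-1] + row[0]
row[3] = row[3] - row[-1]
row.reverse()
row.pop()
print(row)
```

insert 6 at 2 → [5, 5, 6, 9]
append row[-1]+row[0] = 9+5 = 14 → [5, 5, 6, 9, 14]
row[-2] = row[-1]+row[0] = 14+5 = 19 → [5, 5, 6, 19, 14]
row[3] = row[3]-row[-1] = 19-14 = 5 → [5, 5, 6, 5, 14]
reverse → [14, 5, 6, 5, 5]
pop() removes 5 → [14, 5, 6, 5]

[14, 5, 6, 5]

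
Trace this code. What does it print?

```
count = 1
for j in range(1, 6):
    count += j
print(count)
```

16

j=1: count = 1+1 = 2
j=2: count = 2+2 = 4
j=3: count = 4+3 = 7
j=4: count = 7+4 = 11
j=5: count = 11+5 = 16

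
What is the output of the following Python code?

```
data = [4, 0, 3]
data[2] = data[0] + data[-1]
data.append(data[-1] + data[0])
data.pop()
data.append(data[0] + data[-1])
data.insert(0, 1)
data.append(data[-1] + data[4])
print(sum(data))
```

45

data[2] = data[0]+data[-1] = 4+3 = 7 → [4, 0, 7]
append data[-1]+data[0] = 7+4 = 11 → [4, 0, 7, 11]
pop() removes 11 → [4, 0, 7]
append data[0]+data[-1] = 4+7 = 11 → [4, 0, 7, 11]
insert 1 at 0 → [1, 4, 0, 7, 11]
append data[-1]+data[4] = 11+11 = 22 → [1, 4, 0, 7, 11, 22]
sum = 45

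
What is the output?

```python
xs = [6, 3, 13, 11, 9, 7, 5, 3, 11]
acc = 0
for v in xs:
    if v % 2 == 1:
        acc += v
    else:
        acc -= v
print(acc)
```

v=6: not odd, acc = 0-6 = -6
v=3: odd, acc = (-6)+3 = -3
v=13: odd, acc = (-3)+13 = 10
v=11: odd, acc = 10+11 = 21
v=9: odd, acc = 21+9 = 30
v=7: odd, acc = 30+7 = 37
v=5: odd, acc = 37+5 = 42
v=3: odd, acc = 42+3 = 45
v=11: odd, acc = 45+11 = 56

56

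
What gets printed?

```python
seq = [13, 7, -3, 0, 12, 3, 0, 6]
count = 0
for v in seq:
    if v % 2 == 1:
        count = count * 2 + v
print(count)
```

129

v=13: odd, count = 0*2+13 = 13
v=7: odd, count = 13*2+7 = 33
v=-3: odd, count = 33*2+(-3) = 63
v=0: not odd
v=12: not odd
v=3: odd, count = 63*2+3 = 129
v=0: not odd
v=6: not odd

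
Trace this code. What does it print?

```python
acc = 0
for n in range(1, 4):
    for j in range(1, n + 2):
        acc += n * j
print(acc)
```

45

n=1,j=1: acc = 0+1 = 1
n=1,j=2: acc = 1+2 = 3
n=2,j=1: acc = 3+2 = 5
n=2,j=2: acc = 5+4 = 9
n=2,j=3: acc = 9+6 = 15
n=3,j=1: acc = 15+3 = 18
n=3,j=2: acc = 18+6 = 24
n=3,j=3: acc = 24+9 = 33
n=3,j=4: acc = 33+12 = 45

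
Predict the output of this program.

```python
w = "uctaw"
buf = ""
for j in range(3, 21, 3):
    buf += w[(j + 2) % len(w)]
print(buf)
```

uacwtu

j=3: add w[0]='u' → 'u'
j=6: add w[3]='a' → 'ua'
j=9: add w[1]='c' → 'uac'
j=12: add w[4]='w' → 'uacw'
j=15: add w[2]='t' → 'uacwt'
j=18: add w[0]='u' → 'uacwtu'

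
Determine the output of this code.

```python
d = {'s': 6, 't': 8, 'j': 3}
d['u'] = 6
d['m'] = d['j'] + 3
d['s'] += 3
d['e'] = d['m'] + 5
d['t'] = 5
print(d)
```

{'s': 9, 't': 5, 'j': 3, 'u': 6, 'm': 6, 'e': 11}

d['u'] = 6 → {'s': 6, 't': 8, 'j': 3, 'u': 6}
d['m'] = d['j']+3 = 6 → {'s': 6, 't': 8, 'j': 3, 'u': 6, 'm': 6}
d['s'] = 6+3 = 9 → {'s': 9, 't': 8, 'j': 3, 'u': 6, 'm': 6}
d['e'] = d['m']+5 = 11 → {'s': 9, 't': 8, 'j': 3, 'u': 6, 'm': 6, 'e': 11}
d['t'] = 5 → {'s': 9, 't': 5, 'j': 3, 'u': 6, 'm': 6, 'e': 11}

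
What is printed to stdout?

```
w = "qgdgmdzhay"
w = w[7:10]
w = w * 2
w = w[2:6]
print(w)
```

yhay

slice [7:10] → 'hay'
repeat ×2 → 'hayhay'
slice [2:6] → 'yhay'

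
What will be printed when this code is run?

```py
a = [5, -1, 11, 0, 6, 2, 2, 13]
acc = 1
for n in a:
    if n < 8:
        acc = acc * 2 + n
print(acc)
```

238

n=5: <8, acc = 1*2+5 = 7
n=-1: <8, acc = 7*2+(-1) = 13
n=11: not <8
n=0: <8, acc = 13*2+0 = 26
n=6: <8, acc = 26*2+6 = 58
n=2: <8, acc = 58*2+2 = 118
n=2: <8, acc = 118*2+2 = 238
n=13: not <8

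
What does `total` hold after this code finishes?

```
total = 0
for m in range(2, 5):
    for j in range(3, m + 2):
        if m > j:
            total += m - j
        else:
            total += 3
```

16

m=2,j=3: not 2>3, total = 0+3 = 3
m=3,j=3: not 3>3, total = 3+3 = 6
m=3,j=4: not 3>4, total = 6+3 = 9
m=4,j=3: 4>3, total = 9+1 = 10
m=4,j=4: not 4>4, total = 10+3 = 13
m=4,j=5: not 4>5, total = 13+3 = 16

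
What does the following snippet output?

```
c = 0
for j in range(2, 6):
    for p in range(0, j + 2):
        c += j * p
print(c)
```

207

j=2,p=0: c = 0+0 = 0
j=2,p=1: c = 0+2 = 2
j=2,p=2: c = 2+4 = 6
j=2,p=3: c = 6+6 = 12
j=3,p=0: c = 12+0 = 12
j=3,p=1: c = 12+3 = 15
j=3,p=2: c = 15+6 = 21
j=3,p=3: c = 21+9 = 30
j=3,p=4: c = 30+12 = 42
j=4,p=0: c = 42+0 = 42
j=4,p=1: c = 42+4 = 46
j=4,p=2: c = 46+8 = 54
j=4,p=3: c = 54+12 = 66
j=4,p=4: c = 66+16 = 82
j=4,p=5: c = 82+20 = 102
j=5,p=0: c = 102+0 = 102
j=5,p=1: c = 102+5 = 107
j=5,p=2: c = 107+10 = 117
j=5,p=3: c = 117+15 = 132
j=5,p=4: c = 132+20 = 152
j=5,p=5: c = 152+25 = 177
j=5,p=6: c = 177+30 = 207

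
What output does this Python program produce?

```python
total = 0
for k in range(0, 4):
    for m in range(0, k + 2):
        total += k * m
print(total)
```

45

k=0,m=0: total = 0+0 = 0
k=0,m=1: total = 0+0 = 0
k=1,m=0: total = 0+0 = 0
k=1,m=1: total = 0+1 = 1
k=1,m=2: total = 1+2 = 3
k=2,m=0: total = 3+0 = 3
k=2,m=1: total = 3+2 = 5
k=2,m=2: total = 5+4 = 9
k=2,m=3: total = 9+6 = 15
k=3,m=0: total = 15+0 = 15
k=3,m=1: total = 15+3 = 18
k=3,m=2: total = 18+6 = 24
k=3,m=3: total = 24+9 = 33
k=3,m=4: total = 33+12 = 45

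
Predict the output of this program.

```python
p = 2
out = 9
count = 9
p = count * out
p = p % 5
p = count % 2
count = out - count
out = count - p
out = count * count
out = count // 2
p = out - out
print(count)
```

0

p = 9*9 = 81
p = 81%5 = 1
p = 9%2 = 1
count = 9-9 = 0
out = 0-1 = -1
out = 0*0 = 0
out = 0//2 = 0
p = 0-0 = 0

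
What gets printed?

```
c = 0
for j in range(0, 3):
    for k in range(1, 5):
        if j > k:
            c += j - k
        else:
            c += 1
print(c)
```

j=0,k=1: not 0>1, c = 0+1 = 1
j=0,k=2: not 0>2, c = 1+1 = 2
j=0,k=3: not 0>3, c = 2+1 = 3
j=0,k=4: not 0>4, c = 3+1 = 4
j=1,k=1: not 1>1, c = 4+1 = 5
j=1,k=2: not 1>2, c = 5+1 = 6
j=1,k=3: not 1>3, c = 6+1 = 7
j=1,k=4: not 1>4, c = 7+1 = 8
j=2,k=1: 2>1, c = 8+1 = 9
j=2,k=2: not 2>2, c = 9+1 = 10
j=2,k=3: not 2>3, c = 10+1 = 11
j=2,k=4: not 2>4, c = 11+1 = 12

12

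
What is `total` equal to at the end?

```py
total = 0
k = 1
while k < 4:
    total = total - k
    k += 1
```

k=1: total = 0-1 = -1
k=2: total = (-1)-2 = -3
k=3: total = (-3)-3 = -6

-6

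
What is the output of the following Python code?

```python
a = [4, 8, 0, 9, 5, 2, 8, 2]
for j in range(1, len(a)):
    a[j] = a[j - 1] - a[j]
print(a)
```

j=1: a[1] = 4-8 = -4 → [4, -4, 0, 9, 5, 2, 8, 2]
j=2: a[2] = (-4)-0 = -4 → [4, -4, -4, 9, 5, 2, 8, 2]
j=3: a[3] = (-4)-9 = -13 → [4, -4, -4, -13, 5, 2, 8, 2]
j=4: a[4] = (-13)-5 = -18 → [4, -4, -4, -13, -18, 2, 8, 2]
j=5: a[5] = (-18)-2 = -20 → [4, -4, -4, -13, -18, -20, 8, 2]
j=6: a[6] = (-20)-8 = -28 → [4, -4, -4, -13, -18, -20, -28, 2]
j=7: a[7] = (-28)-2 = -30 → [4, -4, -4, -13, -18, -20, -28, -30]

[4, -4, -4, -13, -18, -20, -28, -30]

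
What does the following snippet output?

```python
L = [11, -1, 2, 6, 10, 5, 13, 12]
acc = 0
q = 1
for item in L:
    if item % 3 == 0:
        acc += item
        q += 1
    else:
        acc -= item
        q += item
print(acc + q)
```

item=11: not %3==0, acc = 0-11 = -11; q=12
item=-1: not %3==0, acc = (-11)-(-1) = -10; q=11
item=2: not %3==0, acc = (-10)-2 = -12; q=13
item=6: %3==0, acc = (-12)+6 = -6; q=14
item=10: not %3==0, acc = (-6)-10 = -16; q=24
item=5: not %3==0, acc = (-16)-5 = -21; q=29
item=13: not %3==0, acc = (-21)-13 = -34; q=42
item=12: %3==0, acc = (-34)+12 = -22; q=43
acc+q = (-22)+43 = 21

21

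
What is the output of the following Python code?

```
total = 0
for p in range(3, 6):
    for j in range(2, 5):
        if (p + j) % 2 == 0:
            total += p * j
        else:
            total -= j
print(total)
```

p=3,j=2: odd sum, total = 0-2 = -2
p=3,j=3: even sum, total = (-2)+9 = 7
p=3,j=4: odd sum, total = 7-4 = 3
p=4,j=2: even sum, total = 3+8 = 11
p=4,j=3: odd sum, total = 11-3 = 8
p=4,j=4: even sum, total = 8+16 = 24
p=5,j=2: odd sum, total = 24-2 = 22
p=5,j=3: even sum, total = 22+15 = 37
p=5,j=4: odd sum, total = 37-4 = 33

33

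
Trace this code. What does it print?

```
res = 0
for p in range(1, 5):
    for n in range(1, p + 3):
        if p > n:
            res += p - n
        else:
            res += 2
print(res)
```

34

p=1,n=1: not 1>1, res = 0+2 = 2
p=1,n=2: not 1>2, res = 2+2 = 4
p=1,n=3: not 1>3, res = 4+2 = 6
p=2,n=1: 2>1, res = 6+1 = 7
p=2,n=2: not 2>2, res = 7+2 = 9
p=2,n=3: not 2>3, res = 9+2 = 11
p=2,n=4: not 2>4, res = 11+2 = 13
p=3,n=1: 3>1, res = 13+2 = 15
p=3,n=2: 3>2, res = 15+1 = 16
p=3,n=3: not 3>3, res = 16+2 = 18
p=3,n=4: not 3>4, res = 18+2 = 20
p=3,n=5: not 3>5, res = 20+2 = 22
p=4,n=1: 4>1, res = 22+3 = 25
p=4,n=2: 4>2, res = 25+2 = 27
p=4,n=3: 4>3, res = 27+1 = 28
p=4,n=4: not 4>4, res = 28+2 = 30
p=4,n=5: not 4>5, res = 30+2 = 32
p=4,n=6: not 4>6, res = 32+2 = 34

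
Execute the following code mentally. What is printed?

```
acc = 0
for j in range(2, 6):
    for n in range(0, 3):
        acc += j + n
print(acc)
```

j=2,n=0: acc = 0+2 = 2
j=2,n=1: acc = 2+3 = 5
j=2,n=2: acc = 5+4 = 9
j=3,n=0: acc = 9+3 = 12
j=3,n=1: acc = 12+4 = 16
j=3,n=2: acc = 16+5 = 21
j=4,n=0: acc = 21+4 = 25
j=4,n=1: acc = 25+5 = 30
j=4,n=2: acc = 30+6 = 36
j=5,n=0: acc = 36+5 = 41
j=5,n=1: acc = 41+6 = 47
j=5,n=2: acc = 47+7 = 54

54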